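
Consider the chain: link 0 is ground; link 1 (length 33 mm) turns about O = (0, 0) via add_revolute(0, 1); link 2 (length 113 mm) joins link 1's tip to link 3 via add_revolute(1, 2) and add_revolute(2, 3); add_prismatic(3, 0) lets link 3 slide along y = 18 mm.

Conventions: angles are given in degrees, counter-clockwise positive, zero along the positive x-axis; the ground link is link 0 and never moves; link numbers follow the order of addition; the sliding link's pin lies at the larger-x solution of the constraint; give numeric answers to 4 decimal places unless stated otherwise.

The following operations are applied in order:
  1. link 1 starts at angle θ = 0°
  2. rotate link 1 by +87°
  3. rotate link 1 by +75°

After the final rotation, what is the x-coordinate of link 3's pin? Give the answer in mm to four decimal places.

geometry: r = 33 mm, L = 113 mm, e = 18 mm; θ starts at 0°
rotate link 1 by +87°: θ ← 0° +87° = 87°
rotate link 1 by +75°: θ ← 87° +75° = 162°
crank pin P = (r cos θ, r sin θ) = (-31.384865, 10.197561)
h = r sin θ − e = 10.197561 − 18 = -7.802439
x = r cos θ + √(L² − h²) = -31.384865 + 112.730306 = 81.345441

81.3454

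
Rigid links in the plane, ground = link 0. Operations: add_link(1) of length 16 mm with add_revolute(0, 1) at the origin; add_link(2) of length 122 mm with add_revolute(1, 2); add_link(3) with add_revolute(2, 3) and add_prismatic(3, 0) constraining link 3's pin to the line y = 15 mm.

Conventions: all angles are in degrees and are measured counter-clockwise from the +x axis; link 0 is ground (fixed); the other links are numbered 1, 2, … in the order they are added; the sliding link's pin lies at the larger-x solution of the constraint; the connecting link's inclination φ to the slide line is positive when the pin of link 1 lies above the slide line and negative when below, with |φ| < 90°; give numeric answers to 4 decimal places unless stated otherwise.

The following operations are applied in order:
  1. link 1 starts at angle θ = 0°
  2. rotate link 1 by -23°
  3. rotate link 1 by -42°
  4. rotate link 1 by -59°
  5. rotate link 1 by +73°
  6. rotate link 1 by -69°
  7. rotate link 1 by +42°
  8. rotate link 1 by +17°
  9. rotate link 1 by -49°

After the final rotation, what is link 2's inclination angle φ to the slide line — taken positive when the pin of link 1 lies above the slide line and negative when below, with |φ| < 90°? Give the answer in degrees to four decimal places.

geometry: r = 16 mm, L = 122 mm, e = 15 mm; θ starts at 0°
rotate link 1 by -23°: θ ← 0° -23° = -23°
rotate link 1 by -42°: θ ← -23° -42° = -65°
rotate link 1 by -59°: θ ← -65° -59° = -124°
rotate link 1 by +73°: θ ← -124° +73° = -51°
rotate link 1 by -69°: θ ← -51° -69° = -120°
rotate link 1 by +42°: θ ← -120° +42° = -78°
rotate link 1 by +17°: θ ← -78° +17° = -61°
rotate link 1 by -49°: θ ← -61° -49° = -110°
h = r sin θ − e = -15.035082 − 15 = -30.035082
sin φ = h / L = -30.035082 / 122 = -0.24618920
φ = arcsin(-0.24618920) = -14.252122°

-14.2521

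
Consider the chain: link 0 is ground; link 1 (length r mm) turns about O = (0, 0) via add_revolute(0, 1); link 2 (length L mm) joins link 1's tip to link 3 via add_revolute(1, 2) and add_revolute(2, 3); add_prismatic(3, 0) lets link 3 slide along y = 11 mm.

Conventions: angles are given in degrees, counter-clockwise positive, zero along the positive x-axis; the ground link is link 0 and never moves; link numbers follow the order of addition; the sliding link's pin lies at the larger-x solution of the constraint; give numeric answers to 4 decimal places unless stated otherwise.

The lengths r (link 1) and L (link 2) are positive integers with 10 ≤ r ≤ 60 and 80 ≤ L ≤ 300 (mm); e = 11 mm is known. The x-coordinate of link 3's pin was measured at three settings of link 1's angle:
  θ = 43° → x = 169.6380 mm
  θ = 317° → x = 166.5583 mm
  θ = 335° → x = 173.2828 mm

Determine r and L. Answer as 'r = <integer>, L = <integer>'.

constraint per measurement: (x − r cos θ)² + (r sin θ − e)² = L²
subtracting the θ₁ and θ₂ equations cancels the r² and L² terms:
r = (x₁² − x₂²) / (2[(x₁cos θ₁ + e sin θ₁) − (x₂cos θ₂ + e sin θ₂)]) = 30.0001 → r = 30
L² = (x₁ − r cos θ₁)² + (r sin θ₁ − e)² = 21904.0094 → L = 148.0000 → L = 148
check at θ₃=335°: x = 173.2828 (printed 173.2828) ✓

r = 30, L = 148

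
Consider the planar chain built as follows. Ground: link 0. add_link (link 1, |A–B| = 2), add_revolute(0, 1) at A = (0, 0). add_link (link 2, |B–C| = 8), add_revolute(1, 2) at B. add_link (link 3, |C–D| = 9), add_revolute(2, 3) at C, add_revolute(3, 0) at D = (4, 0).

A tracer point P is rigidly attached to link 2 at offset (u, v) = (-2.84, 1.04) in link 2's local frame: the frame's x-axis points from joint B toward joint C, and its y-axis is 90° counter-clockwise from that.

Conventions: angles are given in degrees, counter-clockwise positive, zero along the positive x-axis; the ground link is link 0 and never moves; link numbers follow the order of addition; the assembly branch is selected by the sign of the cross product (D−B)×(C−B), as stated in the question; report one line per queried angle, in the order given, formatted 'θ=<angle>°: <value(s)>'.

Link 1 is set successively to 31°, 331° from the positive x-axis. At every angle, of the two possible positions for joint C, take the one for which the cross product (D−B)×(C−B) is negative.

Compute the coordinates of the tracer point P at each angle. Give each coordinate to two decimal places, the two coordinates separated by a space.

A=(0,0), D=(4.00,0)
θ=31°: B = A + 2.00·(cos31°, sin31°) = (1.7143, 1.0301)
θ=31°: |BD| = 2.5071
θ=31°: circle(B,8.00) ∩ circle(D,9.00): a=-2.1369, h=7.7093
θ=31°:   candidates: C₊=(2.9337,8.9366) cross=19.328; C₋=(-3.4014,-5.1205) cross=-19.328
θ=31°:   branch - wants cross < 0 → take C=(-3.4014,-5.1205) (cross=-19.328)
θ=31°: ex = (C−B)/|BC| = (-0.6395,-0.7688); ey = (0.7688,-0.6395)
θ=31°: P = B + -2.84·ex + 1.04·ey = (4.3300,2.5485)
θ=331°: B = A + 2.00·(cos331°, sin331°) = (1.7492, -0.9696)
θ=331°: |BD| = 2.4507
θ=331°: circle(B,8.00) ∩ circle(D,9.00): a=-2.2430, h=7.6791
θ=331°:   candidates: C₊=(-3.3489,5.1955) cross=18.819; C₋=(2.7275,-8.9096) cross=-18.819
θ=331°:   branch - wants cross < 0 → take C=(2.7275,-8.9096) (cross=-18.819)
θ=331°: ex = (C−B)/|BC| = (0.1223,-0.9925); ey = (0.9925,0.1223)
θ=331°: P = B + -2.84·ex + 1.04·ey = (2.4342,1.9762)

θ=31°: 4.33 2.55
θ=331°: 2.43 1.98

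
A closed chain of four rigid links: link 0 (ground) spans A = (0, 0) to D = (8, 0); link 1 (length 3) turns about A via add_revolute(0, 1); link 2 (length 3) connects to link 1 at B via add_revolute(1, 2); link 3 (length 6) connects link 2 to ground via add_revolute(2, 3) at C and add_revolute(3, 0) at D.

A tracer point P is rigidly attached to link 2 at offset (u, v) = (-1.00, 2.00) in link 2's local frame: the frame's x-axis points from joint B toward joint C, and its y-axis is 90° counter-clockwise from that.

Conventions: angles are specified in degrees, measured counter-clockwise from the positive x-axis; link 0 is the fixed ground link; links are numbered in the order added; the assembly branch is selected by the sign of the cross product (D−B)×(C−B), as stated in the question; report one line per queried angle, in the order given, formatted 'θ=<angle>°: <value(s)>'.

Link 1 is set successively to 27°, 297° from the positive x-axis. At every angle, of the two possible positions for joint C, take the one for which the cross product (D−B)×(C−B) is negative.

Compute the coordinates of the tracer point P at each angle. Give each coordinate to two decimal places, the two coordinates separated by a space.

A=(0,0), D=(8.00,0)
θ=27°: B = A + 3.00·(cos27°, sin27°) = (2.6730, 1.3620)
θ=27°: |BD| = 5.4983
θ=27°: circle(B,3.00) ∩ circle(D,6.00): a=0.2939, h=2.9856
θ=27°:   candidates: C₊=(3.6973,4.1817) cross=16.416; C₋=(2.2182,-1.6034) cross=-16.416
θ=27°:   branch - wants cross < 0 → take C=(2.2182,-1.6034) (cross=-16.416)
θ=27°: ex = (C−B)/|BC| = (-0.1516,-0.9884); ey = (0.9884,-0.1516)
θ=27°: P = B + -1.00·ex + 2.00·ey = (4.8015,2.0472)
θ=297°: B = A + 3.00·(cos297°, sin297°) = (1.3620, -2.6730)
θ=297°: |BD| = 7.1560
θ=297°: circle(B,3.00) ∩ circle(D,6.00): a=1.6915, h=2.4777
θ=297°:   candidates: C₊=(2.0055,0.2571) cross=17.730; C₋=(3.8565,-4.3395) cross=-17.730
θ=297°:   branch - wants cross < 0 → take C=(3.8565,-4.3395) (cross=-17.730)
θ=297°: ex = (C−B)/|BC| = (0.8315,-0.5555); ey = (0.5555,0.8315)
θ=297°: P = B + -1.00·ex + 2.00·ey = (1.6415,-0.4545)

θ=27°: 4.80 2.05
θ=297°: 1.64 -0.45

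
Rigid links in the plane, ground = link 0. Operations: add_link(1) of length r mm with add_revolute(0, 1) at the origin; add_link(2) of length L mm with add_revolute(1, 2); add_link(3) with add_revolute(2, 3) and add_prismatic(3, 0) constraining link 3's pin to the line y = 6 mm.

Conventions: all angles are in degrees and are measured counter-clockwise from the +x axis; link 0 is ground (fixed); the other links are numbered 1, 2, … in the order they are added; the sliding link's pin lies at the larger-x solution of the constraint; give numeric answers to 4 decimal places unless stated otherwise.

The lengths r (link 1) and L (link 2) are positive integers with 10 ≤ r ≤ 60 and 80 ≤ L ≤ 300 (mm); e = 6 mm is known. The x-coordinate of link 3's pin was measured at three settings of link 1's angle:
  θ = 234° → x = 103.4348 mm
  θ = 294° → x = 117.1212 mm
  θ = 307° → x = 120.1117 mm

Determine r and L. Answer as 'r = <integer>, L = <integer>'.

constraint per measurement: (x − r cos θ)² + (r sin θ − e)² = L²
subtracting the θ₁ and θ₂ equations cancels the r² and L² terms:
r = (x₁² − x₂²) / (2[(x₁cos θ₁ + e sin θ₁) − (x₂cos θ₂ + e sin θ₂)]) = 14.0000 → r = 14
L² = (x₁ − r cos θ₁)² + (r sin θ₁ − e)² = 12769.0013 → L = 113.0000 → L = 113
check at θ₃=307°: x = 120.1117 (printed 120.1117) ✓

r = 14, L = 113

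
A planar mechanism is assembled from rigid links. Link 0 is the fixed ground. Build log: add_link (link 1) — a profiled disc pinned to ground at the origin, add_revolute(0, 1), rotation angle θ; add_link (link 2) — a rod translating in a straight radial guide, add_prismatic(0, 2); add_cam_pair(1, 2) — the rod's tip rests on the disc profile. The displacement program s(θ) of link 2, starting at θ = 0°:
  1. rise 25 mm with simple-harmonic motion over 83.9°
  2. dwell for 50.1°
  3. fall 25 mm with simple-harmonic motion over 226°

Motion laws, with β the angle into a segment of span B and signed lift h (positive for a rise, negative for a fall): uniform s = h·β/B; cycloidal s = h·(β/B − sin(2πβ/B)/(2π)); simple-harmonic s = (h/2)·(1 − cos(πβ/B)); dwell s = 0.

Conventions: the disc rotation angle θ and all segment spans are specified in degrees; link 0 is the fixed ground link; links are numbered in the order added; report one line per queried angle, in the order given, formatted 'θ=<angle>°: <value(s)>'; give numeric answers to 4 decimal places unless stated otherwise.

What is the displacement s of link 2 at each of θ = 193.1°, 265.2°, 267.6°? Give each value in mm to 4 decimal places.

seg 1 [0°–83.9°] simple-harmonic, h=25: full span → s += 25 → s = 25.0000
seg 2 [83.9°–134°] dwell: s stays 25.0000
seg 3 [134°–360°] simple-harmonic, h=-25: θ=193.1° here. β=59.1, B=226. -25/2·(1 − cos(π·0.2615)) = -3.9863 → s = 21.0137
seg 3 [134°–360°] simple-harmonic, h=-25: θ=265.2° here. β=131.2, B=226. -25/2·(1 − cos(π·0.5805)) = -15.6288 → s = 9.3712
seg 3 [134°–360°] simple-harmonic, h=-25: θ=267.6° here. β=133.6, B=226. -25/2·(1 − cos(π·0.5912)) = -16.0307 → s = 8.9693

θ=193.1°: 21.0137
θ=265.2°: 9.3712
θ=267.6°: 8.9693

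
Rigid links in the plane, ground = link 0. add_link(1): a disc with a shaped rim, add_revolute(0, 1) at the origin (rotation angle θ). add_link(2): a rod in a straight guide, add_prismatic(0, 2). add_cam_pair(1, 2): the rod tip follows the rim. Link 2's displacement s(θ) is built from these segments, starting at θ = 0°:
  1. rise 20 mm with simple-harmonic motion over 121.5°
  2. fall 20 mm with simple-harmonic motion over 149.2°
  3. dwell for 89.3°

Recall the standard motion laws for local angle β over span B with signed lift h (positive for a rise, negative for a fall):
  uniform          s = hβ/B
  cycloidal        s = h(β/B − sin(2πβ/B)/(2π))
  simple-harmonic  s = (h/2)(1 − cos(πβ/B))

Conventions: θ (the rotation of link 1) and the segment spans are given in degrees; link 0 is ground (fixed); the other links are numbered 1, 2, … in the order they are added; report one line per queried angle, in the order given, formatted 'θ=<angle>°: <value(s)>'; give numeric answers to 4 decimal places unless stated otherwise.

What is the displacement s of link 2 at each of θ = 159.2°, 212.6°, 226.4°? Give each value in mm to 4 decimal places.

segment 1 (0° to 121.5°, simple-harmonic, h = 20) is passed completely: s = 0.0000 + (20) = 20.0000
θ = 159.2° falls in segment 2 (121.5° to 270.7°, simple-harmonic, h = -20): β = 159.2 − 121.5 = 37.7°, B = 149.2°; Δs = -20/2·(1 − cos(π·0.2527)) = -2.9887; s = 20.0000 − 2.9887 = 17.0113
θ = 212.6° falls in segment 2 (121.5° to 270.7°, simple-harmonic, h = -20): β = 212.6 − 121.5 = 91.1°, B = 149.2°; Δs = -20/2·(1 − cos(π·0.6106)) = -13.4048; s = 20.0000 − 13.4048 = 6.5952
θ = 226.4° falls in segment 2 (121.5° to 270.7°, simple-harmonic, h = -20): β = 226.4 − 121.5 = 104.9°, B = 149.2°; Δs = -20/2·(1 − cos(π·0.7031)) = -15.9559; s = 20.0000 − 15.9559 = 4.0441

θ=159.2°: 17.0113
θ=212.6°: 6.5952
θ=226.4°: 4.0441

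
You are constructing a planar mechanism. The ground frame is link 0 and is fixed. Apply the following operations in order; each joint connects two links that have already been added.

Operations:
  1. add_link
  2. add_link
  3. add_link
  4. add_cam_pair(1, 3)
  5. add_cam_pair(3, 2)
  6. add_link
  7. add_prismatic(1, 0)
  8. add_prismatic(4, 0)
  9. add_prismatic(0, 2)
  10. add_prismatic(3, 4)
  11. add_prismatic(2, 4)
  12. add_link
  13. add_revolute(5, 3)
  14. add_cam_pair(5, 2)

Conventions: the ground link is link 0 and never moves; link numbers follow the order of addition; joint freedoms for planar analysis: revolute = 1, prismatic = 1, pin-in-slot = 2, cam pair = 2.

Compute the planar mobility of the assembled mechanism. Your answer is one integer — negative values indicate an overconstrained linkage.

link 0 = ground. State L|J1|J2 = 1|0|0
+link1  2|0|0
+link2  3|0|0
+link3  4|0|0
C(1,3) f=2→J2  4|0|1
C(3,2) f=2→J2  4|0|2
+link4  5|0|2
P(1,0) f=1→J1  5|1|2
P(4,0) f=1→J1  5|2|2
P(0,2) f=1→J1  5|3|2
P(3,4) f=1→J1  5|4|2
P(2,4) f=1→J1  5|5|2
+link5  6|5|2
R(5,3) f=1→J1  6|6|2
C(5,2) f=2→J2  6|6|3
M = 3(6−1)−2·6−3 = 15−12−3 = 0

M = 0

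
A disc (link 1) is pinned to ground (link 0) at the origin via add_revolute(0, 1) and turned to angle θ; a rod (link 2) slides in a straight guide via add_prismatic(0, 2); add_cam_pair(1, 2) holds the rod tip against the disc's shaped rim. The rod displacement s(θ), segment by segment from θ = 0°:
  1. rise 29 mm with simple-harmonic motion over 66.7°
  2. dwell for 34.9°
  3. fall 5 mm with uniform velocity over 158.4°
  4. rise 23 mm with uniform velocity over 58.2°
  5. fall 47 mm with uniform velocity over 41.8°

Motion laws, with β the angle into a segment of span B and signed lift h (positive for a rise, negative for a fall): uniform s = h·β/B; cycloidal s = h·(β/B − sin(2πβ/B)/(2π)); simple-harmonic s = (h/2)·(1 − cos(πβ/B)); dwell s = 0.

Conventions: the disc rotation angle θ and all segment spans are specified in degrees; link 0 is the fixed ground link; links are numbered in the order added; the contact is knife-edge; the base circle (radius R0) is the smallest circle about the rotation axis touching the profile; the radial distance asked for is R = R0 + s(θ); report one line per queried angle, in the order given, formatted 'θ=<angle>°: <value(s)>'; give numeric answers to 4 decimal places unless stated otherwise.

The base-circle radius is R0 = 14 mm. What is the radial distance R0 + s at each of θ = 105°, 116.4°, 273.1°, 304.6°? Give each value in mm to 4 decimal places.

segment 1 (0° to 66.7°, simple-harmonic, h = 29) is passed completely: s = 0.0000 + (29) = 29.0000
segment 2 (66.7° to 101.6°, dwell): s unchanged at 29.0000
θ = 105° falls in segment 3 (101.6° to 260°, uniform, h = -5): β = 105 − 101.6 = 3.4°, B = 158.4°; Δs = -5·3.4/158.4 = -0.1073; s = 29.0000 − 0.1073 = 28.8927
θ = 116.4° falls in segment 3 (101.6° to 260°, uniform, h = -5): β = 116.4 − 101.6 = 14.8°, B = 158.4°; Δs = -5·14.8/158.4 = -0.4672; s = 29.0000 − 0.4672 = 28.5328
segment 3 (101.6° to 260°, uniform, h = -5) is passed completely: s = 29.0000 + (-5) = 24.0000
θ = 273.1° falls in segment 4 (260° to 318.2°, uniform, h = 23): β = 273.1 − 260 = 13.1°, B = 58.2°; Δs = 23·13.1/58.2 = 5.1770; s = 24.0000 + 5.1770 = 29.1770
θ = 304.6° falls in segment 4 (260° to 318.2°, uniform, h = 23): β = 304.6 − 260 = 44.6°, B = 58.2°; Δs = 23·44.6/58.2 = 17.6254; s = 24.0000 + 17.6254 = 41.6254
θ=105°: R = R0 + s = 14 + 28.8927 = 42.8927
θ=116.4°: R = R0 + s = 14 + 28.5328 = 42.5328
θ=273.1°: R = R0 + s = 14 + 29.1770 = 43.1770
θ=304.6°: R = R0 + s = 14 + 41.6254 = 55.6254

θ=105°: 42.8927
θ=116.4°: 42.5328
θ=273.1°: 43.1770
θ=304.6°: 55.6254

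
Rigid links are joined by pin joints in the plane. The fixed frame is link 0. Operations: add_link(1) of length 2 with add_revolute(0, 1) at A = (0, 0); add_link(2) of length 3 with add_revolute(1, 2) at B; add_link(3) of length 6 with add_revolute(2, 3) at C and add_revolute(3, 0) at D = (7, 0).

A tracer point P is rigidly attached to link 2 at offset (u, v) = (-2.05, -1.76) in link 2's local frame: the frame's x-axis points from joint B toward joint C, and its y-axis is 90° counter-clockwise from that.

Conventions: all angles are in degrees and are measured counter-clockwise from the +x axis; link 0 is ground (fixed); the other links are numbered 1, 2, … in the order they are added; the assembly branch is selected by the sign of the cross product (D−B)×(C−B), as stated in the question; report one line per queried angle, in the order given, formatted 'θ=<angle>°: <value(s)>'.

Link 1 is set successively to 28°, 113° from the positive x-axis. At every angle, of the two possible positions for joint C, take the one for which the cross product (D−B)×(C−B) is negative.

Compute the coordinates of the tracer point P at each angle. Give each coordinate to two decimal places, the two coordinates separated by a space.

A=(0,0), D=(7.00,0)
θ=28°: B = A + 2.00·(cos28°, sin28°) = (1.7659, 0.9389)
θ=28°: |BD| = 5.3177
θ=28°: circle(B,3.00) ∩ circle(D,6.00): a=0.1201, h=2.9976
θ=28°:   candidates: C₊=(2.4134,3.8682) cross=15.940; C₋=(1.3548,-2.0328) cross=-15.940
θ=28°:   branch - wants cross < 0 → take C=(1.3548,-2.0328) (cross=-15.940)
θ=28°: ex = (C−B)/|BC| = (-0.1370,-0.9906); ey = (0.9906,-0.1370)
θ=28°: P = B + -2.05·ex + -1.76·ey = (0.3034,3.2108)
θ=113°: B = A + 2.00·(cos113°, sin113°) = (-0.7815, 1.8410)
θ=113°: |BD| = 7.9963
θ=113°: circle(B,3.00) ∩ circle(D,6.00): a=2.3099, h=1.9143
θ=113°:   candidates: C₊=(1.9071,3.1721) cross=15.307; C₋=(1.0256,-0.5537) cross=-15.307
θ=113°:   branch - wants cross < 0 → take C=(1.0256,-0.5537) (cross=-15.307)
θ=113°: ex = (C−B)/|BC| = (0.6024,-0.7982); ey = (0.7982,0.6024)
θ=113°: P = B + -2.05·ex + -1.76·ey = (-3.4212,2.4172)

θ=28°: 0.30 3.21
θ=113°: -3.42 2.42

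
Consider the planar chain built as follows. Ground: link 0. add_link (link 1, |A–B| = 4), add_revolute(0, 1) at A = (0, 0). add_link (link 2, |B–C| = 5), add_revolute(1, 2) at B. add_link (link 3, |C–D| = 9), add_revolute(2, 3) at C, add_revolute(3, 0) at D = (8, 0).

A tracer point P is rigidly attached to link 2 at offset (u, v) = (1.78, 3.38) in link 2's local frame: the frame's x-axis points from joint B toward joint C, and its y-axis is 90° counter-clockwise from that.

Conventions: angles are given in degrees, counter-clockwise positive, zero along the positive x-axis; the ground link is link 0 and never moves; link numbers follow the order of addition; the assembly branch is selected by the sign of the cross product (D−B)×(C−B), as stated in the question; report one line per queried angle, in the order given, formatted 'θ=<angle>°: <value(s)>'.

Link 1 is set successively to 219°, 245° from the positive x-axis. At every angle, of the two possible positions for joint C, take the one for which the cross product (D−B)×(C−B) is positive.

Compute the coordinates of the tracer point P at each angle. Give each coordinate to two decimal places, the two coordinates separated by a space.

A=(0,0), D=(8.00,0)
θ=219°: B = A + 4.00·(cos219°, sin219°) = (-3.1086, -2.5173)
θ=219°: |BD| = 11.3902
θ=219°: circle(B,5.00) ∩ circle(D,9.00): a=3.2369, h=3.8109
θ=219°:   candidates: C₊=(-0.7940,1.9147) cross=43.407; C₋=(0.8905,-5.5186) cross=-43.407
θ=219°:   branch + wants cross > 0 → take C=(-0.7940,1.9147) (cross=43.407)
θ=219°: ex = (C−B)/|BC| = (0.4629,0.8864); ey = (-0.8864,0.4629)
θ=219°: P = B + 1.78·ex + 3.38·ey = (-5.2806,0.6252)
θ=245°: B = A + 4.00·(cos245°, sin245°) = (-1.6905, -3.6252)
θ=245°: |BD| = 10.3464
θ=245°: circle(B,5.00) ∩ circle(D,9.00): a=2.4669, h=4.3491
θ=245°:   candidates: C₊=(-0.9038,1.3125) cross=44.997; C₋=(2.1439,-6.8342) cross=-44.997
θ=245°:   branch + wants cross > 0 → take C=(-0.9038,1.3125) (cross=44.997)
θ=245°: ex = (C−B)/|BC| = (0.1573,0.9875); ey = (-0.9875,0.1573)
θ=245°: P = B + 1.78·ex + 3.38·ey = (-4.7483,-1.3356)

θ=219°: -5.28 0.63
θ=245°: -4.75 -1.34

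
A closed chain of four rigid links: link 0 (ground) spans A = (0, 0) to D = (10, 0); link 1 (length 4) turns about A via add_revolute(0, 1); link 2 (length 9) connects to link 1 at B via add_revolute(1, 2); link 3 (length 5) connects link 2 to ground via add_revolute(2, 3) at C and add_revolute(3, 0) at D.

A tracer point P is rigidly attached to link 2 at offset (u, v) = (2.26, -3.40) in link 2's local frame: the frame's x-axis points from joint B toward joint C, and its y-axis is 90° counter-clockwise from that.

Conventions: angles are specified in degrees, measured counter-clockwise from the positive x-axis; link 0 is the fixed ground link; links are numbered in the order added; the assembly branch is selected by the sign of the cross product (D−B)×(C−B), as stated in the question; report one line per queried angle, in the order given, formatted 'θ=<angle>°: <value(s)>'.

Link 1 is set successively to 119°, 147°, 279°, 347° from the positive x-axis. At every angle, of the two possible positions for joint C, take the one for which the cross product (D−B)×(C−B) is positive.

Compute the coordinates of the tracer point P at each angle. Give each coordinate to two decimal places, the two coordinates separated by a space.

A=(0,0), D=(10.00,0)
θ=119°: B = A + 4.00·(cos119°, sin119°) = (-1.9392, 3.4985)
θ=119°: |BD| = 12.4413
θ=119°: circle(B,9.00) ∩ circle(D,5.00): a=8.4712, h=3.0395
θ=119°:   candidates: C₊=(7.0449,4.0333) cross=37.815; C₋=(5.3354,-1.8005) cross=-37.815
θ=119°:   branch + wants cross > 0 → take C=(7.0449,4.0333) (cross=37.815)
θ=119°: ex = (C−B)/|BC| = (0.9982,0.0594); ey = (-0.0594,0.9982)
θ=119°: P = B + 2.26·ex + -3.40·ey = (0.5188,0.2388)
θ=147°: B = A + 4.00·(cos147°, sin147°) = (-3.3547, 2.1786)
θ=147°: |BD| = 13.5312
θ=147°: circle(B,9.00) ∩ circle(D,5.00): a=8.8349, h=1.7160
θ=147°:   candidates: C₊=(5.6412,2.4497) cross=23.219; C₋=(5.0887,-0.9375) cross=-23.219
θ=147°:   branch + wants cross > 0 → take C=(5.6412,2.4497) (cross=23.219)
θ=147°: ex = (C−B)/|BC| = (0.9995,0.0301); ey = (-0.0301,0.9995)
θ=147°: P = B + 2.26·ex + -3.40·ey = (-0.9933,-1.1518)
θ=279°: B = A + 4.00·(cos279°, sin279°) = (0.6257, -3.9508)
θ=279°: |BD| = 10.1728
θ=279°: circle(B,9.00) ∩ circle(D,5.00): a=7.8388, h=4.4218
θ=279°:   candidates: C₊=(6.1320,3.1683) cross=44.982; C₋=(9.5666,-4.9812) cross=-44.982
θ=279°:   branch + wants cross > 0 → take C=(6.1320,3.1683) (cross=44.982)
θ=279°: ex = (C−B)/|BC| = (0.6118,0.7910); ey = (-0.7910,0.6118)
θ=279°: P = B + 2.26·ex + -3.40·ey = (4.6978,-4.2432)
θ=347°: B = A + 4.00·(cos347°, sin347°) = (3.8975, -0.8998)
θ=347°: |BD| = 6.1685
θ=347°: circle(B,9.00) ∩ circle(D,5.00): a=7.6234, h=4.7836
θ=347°:   candidates: C₊=(10.7416,4.9447) cross=29.508; C₋=(12.1372,-4.5202) cross=-29.508
θ=347°:   branch + wants cross > 0 → take C=(10.7416,4.9447) (cross=29.508)
θ=347°: ex = (C−B)/|BC| = (0.7605,0.6494); ey = (-0.6494,0.7605)
θ=347°: P = B + 2.26·ex + -3.40·ey = (7.8240,-2.0177)

θ=119°: 0.52 0.24
θ=147°: -0.99 -1.15
θ=279°: 4.70 -4.24
θ=347°: 7.82 -2.02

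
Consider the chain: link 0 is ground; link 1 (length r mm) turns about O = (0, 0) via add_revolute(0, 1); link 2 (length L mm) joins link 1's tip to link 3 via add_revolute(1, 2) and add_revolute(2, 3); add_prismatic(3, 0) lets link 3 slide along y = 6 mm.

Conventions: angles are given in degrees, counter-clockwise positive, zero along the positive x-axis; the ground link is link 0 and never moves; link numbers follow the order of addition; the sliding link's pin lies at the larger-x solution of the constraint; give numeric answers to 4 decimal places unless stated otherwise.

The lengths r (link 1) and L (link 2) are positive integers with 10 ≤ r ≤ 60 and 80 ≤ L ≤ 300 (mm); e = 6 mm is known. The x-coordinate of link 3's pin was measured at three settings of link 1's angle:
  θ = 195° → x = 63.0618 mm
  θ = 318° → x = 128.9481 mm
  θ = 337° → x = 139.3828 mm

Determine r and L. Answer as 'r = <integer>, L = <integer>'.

constraint per measurement: (x − r cos θ)² + (r sin θ − e)² = L²
subtracting the θ₁ and θ₂ equations cancels the r² and L² terms:
r = (x₁² − x₂²) / (2[(x₁cos θ₁ + e sin θ₁) − (x₂cos θ₂ + e sin θ₂)]) = 41.0000 → r = 41
L² = (x₁ − r cos θ₁)² + (r sin θ₁ − e)² = 10815.9973 → L = 104.0000 → L = 104
check at θ₃=337°: x = 139.3828 (printed 139.3828) ✓

r = 41, L = 104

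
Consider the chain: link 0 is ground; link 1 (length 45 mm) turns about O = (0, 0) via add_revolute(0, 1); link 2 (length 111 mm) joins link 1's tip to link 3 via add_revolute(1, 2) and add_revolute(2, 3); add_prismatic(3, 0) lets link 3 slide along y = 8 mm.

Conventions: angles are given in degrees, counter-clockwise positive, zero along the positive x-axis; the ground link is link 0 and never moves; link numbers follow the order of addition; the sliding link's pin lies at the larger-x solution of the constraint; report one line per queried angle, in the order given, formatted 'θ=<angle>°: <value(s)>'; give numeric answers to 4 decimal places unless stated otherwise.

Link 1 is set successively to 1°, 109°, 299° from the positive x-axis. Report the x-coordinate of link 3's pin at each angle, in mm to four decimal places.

geometry: r = 45 mm, L = 111 mm, e = 8 mm
θ=1°: crank pin P = (r cos θ, r sin θ) = (44.993146, 0.785358)
θ=1°: h = r sin θ − e = 0.785358 − 8 = -7.214642
θ=1°: x = r cos θ + √(L² − h²) = 44.993146 + 110.765288 = 155.758434
θ=109°: crank pin P = (r cos θ, r sin θ) = (-14.650567, 42.548336)
θ=109°: h = r sin θ − e = 42.548336 − 8 = 34.548336
θ=109°: x = r cos θ + √(L² − h²) = -14.650567 + 105.486551 = 90.835984
θ=299°: crank pin P = (r cos θ, r sin θ) = (21.816433, -39.357887)
θ=299°: h = r sin θ − e = -39.357887 − 8 = -47.357887
θ=299°: x = r cos θ + √(L² − h²) = 21.816433 + 100.390391 = 122.206824

θ=1°: 155.7584
θ=109°: 90.8360
θ=299°: 122.2068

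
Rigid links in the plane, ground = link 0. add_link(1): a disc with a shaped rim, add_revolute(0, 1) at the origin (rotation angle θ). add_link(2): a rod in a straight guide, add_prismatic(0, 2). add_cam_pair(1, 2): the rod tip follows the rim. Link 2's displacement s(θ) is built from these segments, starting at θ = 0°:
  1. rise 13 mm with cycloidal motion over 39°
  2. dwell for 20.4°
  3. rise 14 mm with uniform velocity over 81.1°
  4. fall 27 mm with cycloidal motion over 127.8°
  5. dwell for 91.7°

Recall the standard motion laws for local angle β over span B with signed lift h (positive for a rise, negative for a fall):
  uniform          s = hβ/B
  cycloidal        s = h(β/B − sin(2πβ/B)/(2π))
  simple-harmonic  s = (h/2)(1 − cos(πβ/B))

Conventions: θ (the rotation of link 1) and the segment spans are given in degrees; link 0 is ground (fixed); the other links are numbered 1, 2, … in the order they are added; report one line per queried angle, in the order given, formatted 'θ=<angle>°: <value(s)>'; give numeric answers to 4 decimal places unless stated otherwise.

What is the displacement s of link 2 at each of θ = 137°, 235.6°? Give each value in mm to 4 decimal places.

segment 1 (0° to 39°, cycloidal, h = 13) is passed completely: s = 0.0000 + (13) = 13.0000
segment 2 (39° to 59.4°, dwell): s unchanged at 13.0000
θ = 137° falls in segment 3 (59.4° to 140.5°, uniform, h = 14): β = 137 − 59.4 = 77.6°, B = 81.1°; Δs = 14·77.6/81.1 = 13.3958; s = 13.0000 + 13.3958 = 26.3958
segment 3 (59.4° to 140.5°, uniform, h = 14) is passed completely: s = 13.0000 + (14) = 27.0000
θ = 235.6° falls in segment 4 (140.5° to 268.3°, cycloidal, h = -27): β = 235.6 − 140.5 = 95.1°, B = 127.8°; Δs = -27·(0.7441 − sin(2π·0.7441)/(2π)) = -24.3858; s = 27.0000 − 24.3858 = 2.6142

θ=137°: 26.3958
θ=235.6°: 2.6142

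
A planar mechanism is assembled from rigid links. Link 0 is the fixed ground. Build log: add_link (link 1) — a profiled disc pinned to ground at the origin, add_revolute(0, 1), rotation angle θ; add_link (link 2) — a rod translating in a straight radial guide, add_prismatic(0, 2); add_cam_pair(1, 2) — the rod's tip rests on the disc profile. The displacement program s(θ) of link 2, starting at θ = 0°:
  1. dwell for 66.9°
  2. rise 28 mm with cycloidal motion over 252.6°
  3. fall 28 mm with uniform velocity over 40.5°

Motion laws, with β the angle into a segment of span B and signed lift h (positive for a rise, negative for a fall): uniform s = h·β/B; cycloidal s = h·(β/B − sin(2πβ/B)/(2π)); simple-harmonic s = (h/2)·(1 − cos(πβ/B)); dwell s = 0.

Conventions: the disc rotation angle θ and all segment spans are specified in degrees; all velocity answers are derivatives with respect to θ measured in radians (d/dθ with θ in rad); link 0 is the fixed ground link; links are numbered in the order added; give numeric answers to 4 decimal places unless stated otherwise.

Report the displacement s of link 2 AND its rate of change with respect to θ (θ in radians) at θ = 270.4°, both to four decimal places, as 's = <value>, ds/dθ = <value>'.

seg 1 [0°–66.9°] dwell: s stays 0.0000
seg 2 [66.9°–319.5°] cycloidal, h=28: θ=270.4° here. β=203.5, B=252.6. 28·(0.8056 − sin(2π·0.8056)/(2π)) = 26.7444 → s = 26.7444
velocity in seg [66.9°–319.5°] (cycloidal), θ in radians: β = 203.5° = 3.5517 rad, B = 252.6° = 4.4087 rad; ds/dθ = (h/B)(1 − cos(2πβ/B)) = (28/4.4087)(1 − cos(2π·0.8056)) = 4.176406 mm/rad

s = 26.7444, ds/dθ = 4.1764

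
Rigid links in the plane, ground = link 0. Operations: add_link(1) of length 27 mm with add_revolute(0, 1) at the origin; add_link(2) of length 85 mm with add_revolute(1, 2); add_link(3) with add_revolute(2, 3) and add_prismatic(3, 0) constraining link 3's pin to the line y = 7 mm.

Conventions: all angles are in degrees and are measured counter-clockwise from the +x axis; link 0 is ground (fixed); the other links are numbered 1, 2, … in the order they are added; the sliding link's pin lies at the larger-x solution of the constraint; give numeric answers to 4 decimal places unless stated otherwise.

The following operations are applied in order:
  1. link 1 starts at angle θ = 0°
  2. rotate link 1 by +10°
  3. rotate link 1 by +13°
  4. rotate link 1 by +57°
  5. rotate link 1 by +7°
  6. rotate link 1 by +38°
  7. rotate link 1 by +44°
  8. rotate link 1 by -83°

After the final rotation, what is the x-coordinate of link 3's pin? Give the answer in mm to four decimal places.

geometry: r = 27 mm, L = 85 mm, e = 7 mm; θ starts at 0°
rotate link 1 by +10°: θ ← 0° +10° = 10°
rotate link 1 by +13°: θ ← 10° +13° = 23°
rotate link 1 by +57°: θ ← 23° +57° = 80°
rotate link 1 by +7°: θ ← 80° +7° = 87°
rotate link 1 by +38°: θ ← 87° +38° = 125°
rotate link 1 by +44°: θ ← 125° +44° = 169°
rotate link 1 by -83°: θ ← 169° -83° = 86°
crank pin P = (r cos θ, r sin θ) = (1.883425, 26.934229)
h = r sin θ − e = 26.934229 − 7 = 19.934229
x = r cos θ + √(L² − h²) = 1.883425 + 82.629453 = 84.512878

84.5129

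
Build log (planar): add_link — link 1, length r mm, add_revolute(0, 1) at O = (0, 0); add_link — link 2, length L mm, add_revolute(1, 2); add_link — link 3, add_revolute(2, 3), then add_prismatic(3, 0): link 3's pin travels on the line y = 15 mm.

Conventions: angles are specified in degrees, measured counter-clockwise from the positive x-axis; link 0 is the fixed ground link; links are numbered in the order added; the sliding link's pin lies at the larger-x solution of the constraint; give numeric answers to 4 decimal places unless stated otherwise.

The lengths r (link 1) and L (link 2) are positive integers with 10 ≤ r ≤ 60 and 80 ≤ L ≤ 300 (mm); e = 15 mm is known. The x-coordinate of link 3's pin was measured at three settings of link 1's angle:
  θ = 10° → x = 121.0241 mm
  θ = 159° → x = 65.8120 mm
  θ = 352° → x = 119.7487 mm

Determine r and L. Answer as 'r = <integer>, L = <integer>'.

constraint per measurement: (x − r cos θ)² + (r sin θ − e)² = L²
subtracting the θ₁ and θ₂ equations cancels the r² and L² terms:
r = (x₁² − x₂²) / (2[(x₁cos θ₁ + e sin θ₁) − (x₂cos θ₂ + e sin θ₂)]) = 29.0000 → r = 29
L² = (x₁ − r cos θ₁)² + (r sin θ₁ − e)² = 8649.0015 → L = 93.0000 → L = 93
check at θ₃=352°: x = 119.7487 (printed 119.7487) ✓

r = 29, L = 93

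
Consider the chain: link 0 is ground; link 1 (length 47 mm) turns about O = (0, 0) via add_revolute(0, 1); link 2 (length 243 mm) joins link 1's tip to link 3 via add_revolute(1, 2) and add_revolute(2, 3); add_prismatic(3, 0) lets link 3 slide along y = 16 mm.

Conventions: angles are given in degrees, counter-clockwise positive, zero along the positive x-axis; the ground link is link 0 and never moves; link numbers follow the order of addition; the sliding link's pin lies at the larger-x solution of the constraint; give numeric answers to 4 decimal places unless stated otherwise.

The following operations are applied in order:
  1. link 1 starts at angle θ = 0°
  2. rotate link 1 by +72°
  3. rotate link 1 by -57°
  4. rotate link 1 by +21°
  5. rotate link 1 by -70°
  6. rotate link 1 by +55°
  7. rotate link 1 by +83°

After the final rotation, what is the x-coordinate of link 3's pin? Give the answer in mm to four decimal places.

geometry: r = 47 mm, L = 243 mm, e = 16 mm; θ starts at 0°
rotate link 1 by +72°: θ ← 0° +72° = 72°
rotate link 1 by -57°: θ ← 72° -57° = 15°
rotate link 1 by +21°: θ ← 15° +21° = 36°
rotate link 1 by -70°: θ ← 36° -70° = -34°
rotate link 1 by +55°: θ ← -34° +55° = 21°
rotate link 1 by +83°: θ ← 21° +83° = 104°
crank pin P = (r cos θ, r sin θ) = (-11.370329, 45.603899)
h = r sin θ − e = 45.603899 − 16 = 29.603899
x = r cos θ + √(L² − h²) = -11.370329 + 241.189986 = 229.819657

229.8197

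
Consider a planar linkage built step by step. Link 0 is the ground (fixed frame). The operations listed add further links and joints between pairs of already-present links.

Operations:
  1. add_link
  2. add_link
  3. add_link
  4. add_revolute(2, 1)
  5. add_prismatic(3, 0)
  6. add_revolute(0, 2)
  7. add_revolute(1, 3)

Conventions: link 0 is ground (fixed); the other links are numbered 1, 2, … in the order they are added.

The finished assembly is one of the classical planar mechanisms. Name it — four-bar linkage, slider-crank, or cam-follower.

links: 4 (incl. ground); joints: 3 revolute, 1 prismatic, 0 higher (cam) pair, forming one closed loop
4 links, 3 revolutes + 1 prismatic in one loop → slider-crank

slider-crank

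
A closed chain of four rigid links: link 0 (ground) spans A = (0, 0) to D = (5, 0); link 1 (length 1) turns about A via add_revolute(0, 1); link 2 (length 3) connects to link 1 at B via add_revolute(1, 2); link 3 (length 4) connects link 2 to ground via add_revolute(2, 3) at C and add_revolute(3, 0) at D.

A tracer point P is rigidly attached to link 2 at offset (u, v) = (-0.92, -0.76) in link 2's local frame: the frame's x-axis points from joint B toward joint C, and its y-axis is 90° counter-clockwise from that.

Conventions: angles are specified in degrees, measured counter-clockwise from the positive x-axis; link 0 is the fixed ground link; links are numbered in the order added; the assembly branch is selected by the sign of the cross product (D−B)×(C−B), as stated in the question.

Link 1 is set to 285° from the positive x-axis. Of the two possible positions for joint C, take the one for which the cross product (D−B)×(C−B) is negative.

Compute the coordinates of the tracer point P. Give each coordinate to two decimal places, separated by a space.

A=(0,0), D=(5.00,0)
B = A + 1.00·(cos285°, sin285°) = (0.2588, -0.9659)
|BD| = 4.8386
circle(B,3.00) ∩ circle(D,4.00): a=1.6959, h=2.4746
  candidates: C₊=(1.4266,1.7975) cross=11.974; C₋=(2.4146,-3.0522) cross=-11.974
  branch - wants cross < 0 → take C=(2.4146,-3.0522) (cross=-11.974)
ex = (C−B)/|BC| = (0.7186,-0.6954); ey = (0.6954,0.7186)
P = B + -0.92·ex + -0.76·ey = (-0.9308,-0.8723)

-0.93 -0.87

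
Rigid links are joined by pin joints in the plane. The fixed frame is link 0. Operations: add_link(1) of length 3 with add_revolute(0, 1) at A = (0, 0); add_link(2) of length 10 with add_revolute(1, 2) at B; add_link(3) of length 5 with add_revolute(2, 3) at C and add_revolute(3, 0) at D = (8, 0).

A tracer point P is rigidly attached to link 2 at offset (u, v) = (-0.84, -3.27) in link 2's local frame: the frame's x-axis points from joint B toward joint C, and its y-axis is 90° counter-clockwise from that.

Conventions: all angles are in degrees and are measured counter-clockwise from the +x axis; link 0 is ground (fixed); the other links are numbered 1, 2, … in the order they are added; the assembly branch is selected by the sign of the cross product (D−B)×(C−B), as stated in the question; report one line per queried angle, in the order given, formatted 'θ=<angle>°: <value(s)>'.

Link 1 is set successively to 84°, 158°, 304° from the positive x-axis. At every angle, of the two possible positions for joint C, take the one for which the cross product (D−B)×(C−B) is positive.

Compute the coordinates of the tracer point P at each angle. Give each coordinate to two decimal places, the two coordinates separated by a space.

A=(0,0), D=(8.00,0)
θ=84°: B = A + 3.00·(cos84°, sin84°) = (0.3136, 2.9836)
θ=84°: |BD| = 8.2452
θ=84°: circle(B,10.00) ∩ circle(D,5.00): a=8.6707, h=4.9819
θ=84°:   candidates: C₊=(10.1994,4.4903) cross=41.076; C₋=(6.5940,-4.7982) cross=-41.076
θ=84°:   branch + wants cross > 0 → take C=(10.1994,4.4903) (cross=41.076)
θ=84°: ex = (C−B)/|BC| = (0.9886,0.1507); ey = (-0.1507,0.9886)
θ=84°: P = B + -0.84·ex + -3.27·ey = (-0.0241,-0.3757)
θ=158°: B = A + 3.00·(cos158°, sin158°) = (-2.7816, 1.1238)
θ=158°: |BD| = 10.8400
θ=158°: circle(B,10.00) ∩ circle(D,5.00): a=8.8794, h=4.5996
θ=158°:   candidates: C₊=(6.5269,4.7781) cross=49.859; C₋=(5.5731,-4.3715) cross=-49.859
θ=158°:   branch + wants cross > 0 → take C=(6.5269,4.7781) (cross=49.859)
θ=158°: ex = (C−B)/|BC| = (0.9308,0.3654); ey = (-0.3654,0.9308)
θ=158°: P = B + -0.84·ex + -3.27·ey = (-2.3685,-2.2270)
θ=304°: B = A + 3.00·(cos304°, sin304°) = (1.6776, -2.4871)
θ=304°: |BD| = 6.7940
θ=304°: circle(B,10.00) ∩ circle(D,5.00): a=8.9166, h=4.5271
θ=304°:   candidates: C₊=(8.3180,4.9899) cross=30.757; C₋=(11.6325,-3.4359) cross=-30.757
θ=304°:   branch + wants cross > 0 → take C=(8.3180,4.9899) (cross=30.757)
θ=304°: ex = (C−B)/|BC| = (0.6640,0.7477); ey = (-0.7477,0.6640)
θ=304°: P = B + -0.84·ex + -3.27·ey = (3.5648,-5.2866)

θ=84°: -0.02 -0.38
θ=158°: -2.37 -2.23
θ=304°: 3.56 -5.29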